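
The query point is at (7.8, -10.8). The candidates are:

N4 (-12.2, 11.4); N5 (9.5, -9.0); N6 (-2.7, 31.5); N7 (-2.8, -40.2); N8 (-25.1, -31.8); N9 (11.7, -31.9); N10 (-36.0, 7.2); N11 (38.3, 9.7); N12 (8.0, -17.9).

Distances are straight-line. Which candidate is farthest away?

N10

Distances from (7.8, -10.8):
N4: 29.9
N5: 2.5
N6: 43.6
N7: 31.3
N8: 39.0
N9: 21.5
N10: 47.4
N11: 36.7
N12: 7.1
Maximum: N10 at 47.4.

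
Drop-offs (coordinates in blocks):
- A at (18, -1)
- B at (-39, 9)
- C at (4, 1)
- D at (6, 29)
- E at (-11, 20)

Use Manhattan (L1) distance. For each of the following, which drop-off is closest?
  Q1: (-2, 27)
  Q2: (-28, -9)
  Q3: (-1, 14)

Q1→D; Q2→B; Q3→E

Q1 at (-2, 27):
  A: 48 blocks
  B: 55 blocks
  C: 32 blocks
  D: 10 blocks
  E: 16 blocks
  → nearest: D (10 blocks)
Q2 at (-28, -9):
  A: 54 blocks
  B: 29 blocks
  C: 42 blocks
  D: 72 blocks
  E: 46 blocks
  → nearest: B (29 blocks)
Q3 at (-1, 14):
  A: 34 blocks
  B: 43 blocks
  C: 18 blocks
  D: 22 blocks
  E: 16 blocks
  → nearest: E (16 blocks)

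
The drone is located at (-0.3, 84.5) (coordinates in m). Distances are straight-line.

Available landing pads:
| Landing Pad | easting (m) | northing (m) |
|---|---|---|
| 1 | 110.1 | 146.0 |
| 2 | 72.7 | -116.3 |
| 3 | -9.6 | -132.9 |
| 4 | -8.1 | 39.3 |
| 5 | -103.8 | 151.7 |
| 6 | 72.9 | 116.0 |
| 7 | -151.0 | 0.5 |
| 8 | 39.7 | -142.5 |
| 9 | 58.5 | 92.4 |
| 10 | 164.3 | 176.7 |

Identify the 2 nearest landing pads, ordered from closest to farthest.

Distances from (-0.3, 84.5):
1: √((110.4)² + (61.5)²) = √(12188.160 + 3782.250) = 126.4 m
2: √((73.0)² + (-200.8)²) = √(5329.000 + 40320.640) = 213.7 m
3: √((-9.3)² + (-217.4)²) = √(86.490 + 47262.760) = 217.6 m
4: √((-7.8)² + (-45.2)²) = √(60.840 + 2043.040) = 45.9 m
5: √((-103.5)² + (67.2)²) = √(10712.250 + 4515.840) = 123.4 m
6: √((73.2)² + (31.5)²) = √(5358.240 + 992.250) = 79.7 m
7: √((-150.7)² + (-84.0)²) = √(22710.490 + 7056.000) = 172.5 m
8: √((40.0)² + (-227.0)²) = √(1600.000 + 51529.000) = 230.5 m
9: √((58.8)² + (7.9)²) = √(3457.440 + 62.410) = 59.3 m
10: √((164.6)² + (92.2)²) = √(27093.160 + 8500.840) = 188.7 m
Sorted: 4 (45.9 m) < 9 (59.3 m) < 6 (79.7 m) < 5 (123.4 m) < …

4, 9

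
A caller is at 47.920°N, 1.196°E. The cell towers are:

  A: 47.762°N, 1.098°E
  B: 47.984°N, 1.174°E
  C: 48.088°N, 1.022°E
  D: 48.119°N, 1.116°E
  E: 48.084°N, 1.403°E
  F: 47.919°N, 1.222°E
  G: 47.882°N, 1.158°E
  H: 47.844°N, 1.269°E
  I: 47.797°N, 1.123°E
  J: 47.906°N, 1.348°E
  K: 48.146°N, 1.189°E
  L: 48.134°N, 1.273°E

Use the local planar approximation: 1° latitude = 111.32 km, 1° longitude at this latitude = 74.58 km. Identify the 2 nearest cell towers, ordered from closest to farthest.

F, G

Distances from 47.920°N, 1.196°E:
A: √((-0.158·111.32)² + (-0.098·74.58)²) = √(309.35744 + 53.41914) = 19.047 km
B: √((0.064·111.32)² + (-0.022·74.58)²) = √(50.75822 + 2.69209) = 7.311 km
C: √((0.168·111.32)² + (-0.174·74.58)²) = √(349.75583 + 168.40045) = 22.763 km
D: √((0.199·111.32)² + (-0.080·74.58)²) = √(490.74123 + 35.59793) = 22.942 km
E: √((0.164·111.32)² + (0.207·74.58)²) = √(333.29906 + 238.33370) = 23.909 km
F: √((-0.001·111.32)² + (0.026·74.58)²) = √(0.01239 + 3.76003) = 1.942 km
G: √((-0.038·111.32)² + (-0.038·74.58)²) = √(17.89425 + 8.03178) = 5.092 km
H: √((-0.076·111.32)² + (0.073·74.58)²) = √(71.57701 + 29.64084) = 10.061 km
I: √((-0.123·111.32)² + (-0.073·74.58)²) = √(187.48072 + 29.64084) = 14.735 km
J: √((-0.014·111.32)² + (0.152·74.58)²) = √(2.42886 + 128.50852) = 11.443 km
K: √((0.226·111.32)² + (-0.007·74.58)²) = √(632.94107 + 0.27255) = 25.164 km
L: √((0.214·111.32)² + (0.077·74.58)²) = √(567.51055 + 32.97814) = 24.505 km
Sorted: F (1.942 km) < G (5.092 km) < B (7.311 km) < H (10.061 km) < …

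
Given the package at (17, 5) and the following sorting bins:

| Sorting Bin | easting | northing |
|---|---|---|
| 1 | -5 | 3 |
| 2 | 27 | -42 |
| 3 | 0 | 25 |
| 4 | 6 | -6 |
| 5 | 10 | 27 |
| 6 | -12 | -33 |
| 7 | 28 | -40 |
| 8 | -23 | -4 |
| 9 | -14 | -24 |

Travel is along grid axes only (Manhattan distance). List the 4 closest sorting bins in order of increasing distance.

Distances from (17, 5):
1: |-22| + |-2| = 22 + 2 = 24
2: |10| + |-47| = 10 + 47 = 57
3: |-17| + |20| = 17 + 20 = 37
4: |-11| + |-11| = 11 + 11 = 22
5: |-7| + |22| = 7 + 22 = 29
6: |-29| + |-38| = 29 + 38 = 67
7: |11| + |-45| = 11 + 45 = 56
8: |-40| + |-9| = 40 + 9 = 49
9: |-31| + |-29| = 31 + 29 = 60
Sorted: 4 (22) < 1 (24) < 5 (29) < 3 (37) < 8 (49) < 7 (56) < …

4, 1, 5, 3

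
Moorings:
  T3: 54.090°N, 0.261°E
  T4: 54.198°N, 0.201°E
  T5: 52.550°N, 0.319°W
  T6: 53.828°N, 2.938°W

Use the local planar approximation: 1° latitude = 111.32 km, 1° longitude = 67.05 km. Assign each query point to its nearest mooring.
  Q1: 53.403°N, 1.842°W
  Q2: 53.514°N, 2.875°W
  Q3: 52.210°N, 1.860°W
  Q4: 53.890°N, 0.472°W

Q1 at 53.403°N, 1.842°W:
  T3: √((0.687·111.32)² + (2.103·67.05)²) = √(5848.70706 + 19882.73434) = 160.410 km
  T4: √((0.795·111.32)² + (2.043·67.05)²) = √(7832.14380 + 18764.38338) = 163.084 km
  T5: √((-0.853·111.32)² + (1.523·67.05)²) = √(9016.63434 + 10427.91232) = 139.444 km
  T6: √((0.425·111.32)² + (-1.096·67.05)²) = √(2238.33072 + 5400.30977) = 87.399 km
  → nearest: T6 (87.399 km)
Q2 at 53.514°N, 2.875°W:
  T3: √((0.576·111.32)² + (3.136·67.05)²) = √(4111.41544 + 44212.96825) = 219.828 km
  T4: √((0.684·111.32)² + (3.076·67.05)²) = √(5797.73817 + 42537.33002) = 219.852 km
  T5: √((-0.964·111.32)² + (2.556·67.05)²) = √(11515.96836 + 29371.03585) = 202.205 km
  T6: √((0.314·111.32)² + (-0.063·67.05)²) = √(1221.81567 + 17.84344) = 35.209 km
  → nearest: T6 (35.209 km)
Q3 at 52.210°N, 1.860°W:
  T3: √((1.880·111.32)² + (2.121·67.05)²) = √(43798.78810 + 20224.55159) = 253.028 km
  T4: √((1.988·111.32)² + (2.061·67.05)²) = √(48975.53123 + 19096.48992) = 260.906 km
  T5: √((0.340·111.32)² + (1.541·67.05)²) = √(1432.53166 + 10675.85931) = 110.038 km
  T6: √((1.618·111.32)² + (-1.078·67.05)²) = √(32441.68700 + 5224.38394) = 194.077 km
  → nearest: T5 (110.038 km)
Q4 at 53.890°N, 0.472°W:
  T3: √((0.200·111.32)² + (0.733·67.05)²) = √(495.68570 + 2415.49150) = 53.955 km
  T4: √((0.308·111.32)² + (0.673·67.05)²) = √(1175.56820 + 2036.23404) = 56.673 km
  T5: √((-1.340·111.32)² + (0.153·67.05)²) = √(22251.33089 + 105.23990) = 149.521 km
  T6: √((-0.062·111.32)² + (-2.466·67.05)²) = √(47.63540 + 27339.06823) = 165.489 km
  → nearest: T3 (53.955 km)

Q1→T6; Q2→T6; Q3→T5; Q4→T3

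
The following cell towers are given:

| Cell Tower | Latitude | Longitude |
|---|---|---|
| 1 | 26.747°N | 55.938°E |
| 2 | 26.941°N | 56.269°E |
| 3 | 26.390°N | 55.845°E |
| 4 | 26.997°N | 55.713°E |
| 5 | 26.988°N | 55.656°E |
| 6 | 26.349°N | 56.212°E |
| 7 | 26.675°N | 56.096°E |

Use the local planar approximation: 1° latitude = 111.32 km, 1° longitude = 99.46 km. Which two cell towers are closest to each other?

4 and 5

Pairwise distances:
1–2: √((0.194·111.32)² + (0.331·99.46)²) = √(466.39067 + 1083.80936) = 39.373 km
1–3: √((-0.357·111.32)² + (-0.093·99.46)²) = √(1579.36616 + 85.55843) = 40.803 km
1–4: √((0.250·111.32)² + (-0.225·99.46)²) = √(774.50890 + 500.79726) = 35.711 km
1–5: √((0.241·111.32)² + (-0.282·99.46)²) = √(719.74802 + 786.67460) = 38.813 km
1–6: √((-0.398·111.32)² + (0.274·99.46)²) = √(1962.96492 + 742.67368) = 52.016 km
1–7: √((-0.072·111.32)² + (0.158·99.46)²) = √(64.24087 + 246.95117) = 17.641 km
2–3: √((-0.551·111.32)² + (-0.424·99.46)²) = √(3762.26682 + 1778.39661) = 74.436 km
2–4: √((0.056·111.32)² + (-0.556·99.46)²) = √(38.86176 + 3058.06346) = 55.650 km
2–5: √((0.047·111.32)² + (-0.613·99.46)²) = √(27.37424 + 3717.21652) = 61.193 km
2–6: √((-0.592·111.32)² + (-0.057·99.46)²) = √(4342.99979 + 32.14006) = 66.145 km
2–7: √((-0.266·111.32)² + (-0.173·99.46)²) = √(876.81843 + 296.06640) = 34.247 km
3–4: √((0.607·111.32)² + (-0.132·99.46)²) = √(4565.87248 + 172.36329) = 68.835 km
3–5: √((0.598·111.32)² + (-0.189·99.46)²) = √(4431.47969 + 353.36255) = 69.173 km
3–6: √((-0.041·111.32)² + (0.367·99.46)²) = √(20.83119 + 1332.38286) = 36.786 km
3–7: √((0.285·111.32)² + (0.251·99.46)²) = √(1006.55177 + 623.22426) = 40.370 km
4–5: √((-0.009·111.32)² + (-0.057·99.46)²) = √(1.00376 + 32.14006) = 5.757 km
4–6: √((-0.648·111.32)² + (0.499·99.46)²) = √(5203.51016 + 2463.19050) = 87.560 km
4–7: √((-0.322·111.32)² + (0.383·99.46)²) = √(1284.86689 + 1451.09036) = 52.306 km
5–6: √((-0.639·111.32)² + (0.556·99.46)²) = √(5059.97198 + 3058.06346) = 90.100 km
5–7: √((-0.313·111.32)² + (0.440·99.46)²) = √(1214.04580 + 1915.14765) = 55.939 km
6–7: √((0.326·111.32)² + (-0.116·99.46)²) = √(1316.98733 + 133.11068) = 38.080 km
Closest pair: 4–5 at 5.757 km.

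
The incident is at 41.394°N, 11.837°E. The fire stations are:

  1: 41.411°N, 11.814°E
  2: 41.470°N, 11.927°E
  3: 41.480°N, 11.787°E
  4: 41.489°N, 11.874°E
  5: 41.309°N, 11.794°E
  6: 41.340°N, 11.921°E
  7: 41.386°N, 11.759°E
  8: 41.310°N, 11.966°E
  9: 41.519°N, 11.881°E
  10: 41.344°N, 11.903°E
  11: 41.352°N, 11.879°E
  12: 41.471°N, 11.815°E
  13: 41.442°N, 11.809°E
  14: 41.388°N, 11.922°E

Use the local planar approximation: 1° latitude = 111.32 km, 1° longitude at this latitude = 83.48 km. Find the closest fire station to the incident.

1

Distances from 41.394°N, 11.837°E:
1: √((0.017·111.32)² + (-0.023·83.48)²) = √(3.58133 + 3.68655) = 2.696 km
2: √((0.076·111.32)² + (0.090·83.48)²) = √(71.57701 + 56.44817) = 11.315 km
3: √((0.086·111.32)² + (-0.050·83.48)²) = √(91.65229 + 17.42228) = 10.444 km
4: √((0.095·111.32)² + (0.037·83.48)²) = √(111.83909 + 9.54044) = 11.017 km
5: √((-0.085·111.32)² + (-0.043·83.48)²) = √(89.53323 + 12.88552) = 10.120 km
6: √((-0.054·111.32)² + (0.084·83.48)²) = √(36.13549 + 49.17263) = 9.236 km
7: √((-0.008·111.32)² + (-0.078·83.48)²) = √(0.79310 + 42.39885) = 6.572 km
8: √((-0.084·111.32)² + (0.129·83.48)²) = √(87.43896 + 115.96964) = 14.262 km
9: √((0.125·111.32)² + (0.044·83.48)²) = √(193.62722 + 13.49181) = 14.392 km
10: √((-0.050·111.32)² + (0.066·83.48)²) = √(30.98036 + 30.35657) = 7.832 km
11: √((-0.042·111.32)² + (0.042·83.48)²) = √(21.85974 + 12.29316) = 5.844 km
12: √((0.077·111.32)² + (-0.022·83.48)²) = √(73.47301 + 3.37295) = 8.766 km
13: √((0.048·111.32)² + (-0.028·83.48)²) = √(28.55150 + 5.46363) = 5.832 km
14: √((-0.006·111.32)² + (0.085·83.48)²) = √(0.44612 + 50.35038) = 7.127 km
Minimum: 1 at 2.696 km.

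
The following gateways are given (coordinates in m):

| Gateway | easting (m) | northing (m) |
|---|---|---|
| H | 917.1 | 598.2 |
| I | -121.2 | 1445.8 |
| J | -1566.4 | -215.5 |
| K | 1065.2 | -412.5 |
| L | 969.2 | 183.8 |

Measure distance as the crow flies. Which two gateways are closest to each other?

H and L

Pairwise distances:
H–I: 1340.3 m
H–J: 2613.4 m
H–K: 1021.5 m
H–L: 417.7 m
I–J: 2201.9 m
I–K: 2204.7 m
I–L: 1667.8 m
J–K: 2639.0 m
J–L: 2566.8 m
K–L: 604.0 m
Closest pair: H–L at 417.7 m.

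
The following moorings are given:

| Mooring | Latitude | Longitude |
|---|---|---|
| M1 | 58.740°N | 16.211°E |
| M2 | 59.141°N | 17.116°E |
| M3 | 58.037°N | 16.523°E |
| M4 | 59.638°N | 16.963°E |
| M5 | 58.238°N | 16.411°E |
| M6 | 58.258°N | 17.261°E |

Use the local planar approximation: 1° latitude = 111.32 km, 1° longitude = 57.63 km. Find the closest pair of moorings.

M3 and M5

Pairwise distances:
M1–M2: √((0.401·111.32)² + (0.905·57.63)²) = √(1992.66889 + 2720.15967) = 68.650 km
M1–M3: √((-0.703·111.32)² + (0.312·57.63)²) = √(6124.30830 + 323.30054) = 80.297 km
M1–M4: √((0.898·111.32)² + (0.752·57.63)²) = √(9993.07320 + 1878.16144) = 108.955 km
M1–M5: √((-0.502·111.32)² + (0.200·57.63)²) = √(3122.86945 + 132.84868) = 57.059 km
M1–M6: √((-0.482·111.32)² + (1.050·57.63)²) = √(2878.99209 + 3661.64163) = 80.874 km
M2–M3: √((-1.104·111.32)² + (-0.593·57.63)²) = √(15103.74143 + 1167.90260) = 127.560 km
M2–M4: √((0.497·111.32)² + (-0.153·57.63)²) = √(3060.97070 + 77.74637) = 56.024 km
M2–M5: √((-0.903·111.32)² + (-0.705·57.63)²) = √(10104.66444 + 1650.72783) = 108.422 km
M2–M6: √((-0.883·111.32)² + (0.145·57.63)²) = √(9662.01712 + 69.82859) = 98.650 km
M3–M4: √((1.601·111.32)² + (0.440·57.63)²) = √(31763.55179 + 642.98759) = 180.018 km
M3–M5: √((0.201·111.32)² + (-0.112·57.63)²) = √(500.65495 + 41.66134) = 23.288 km
M3–M6: √((0.221·111.32)² + (0.738·57.63)²) = √(605.24463 + 1808.88086) = 49.134 km
M4–M5: √((-1.400·111.32)² + (-0.552·57.63)²) = √(24288.59910 + 1011.98807) = 159.062 km
M4–M6: √((-1.380·111.32)² + (0.298·57.63)²) = √(23599.59599 + 294.93735) = 154.579 km
M5–M6: √((0.020·111.32)² + (0.850·57.63)²) = √(4.95686 + 2399.57921) = 49.036 km
Closest pair: M3–M5 at 23.288 km.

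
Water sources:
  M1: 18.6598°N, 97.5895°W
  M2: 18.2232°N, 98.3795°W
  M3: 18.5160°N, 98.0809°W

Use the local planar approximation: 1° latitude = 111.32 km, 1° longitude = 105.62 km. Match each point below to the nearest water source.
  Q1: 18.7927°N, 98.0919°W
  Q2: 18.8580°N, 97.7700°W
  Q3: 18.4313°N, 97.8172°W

Q1→M3; Q2→M1; Q3→M3

Q1 at 18.7927°N, 98.0919°W:
  M1: √((-0.1329·111.32)² + (0.5024·105.62)²) = √(218.875100 + 2815.733759) = 55.0873 km
  M2: √((-0.5695·111.32)² + (-0.2876·105.62)²) = √(4019.146643 + 922.720331) = 70.2984 km
  M3: √((-0.2767·111.32)² + (0.0110·105.62)²) = √(948.778235 + 1.349826) = 30.8241 km
  → nearest: M3 (30.8241 km)
Q2 at 18.8580°N, 97.7700°W:
  M1: √((-0.1982·111.32)² + (0.1805·105.62)²) = √(486.803504 + 363.451729) = 29.1591 km
  M2: √((-0.6348·111.32)² + (-0.6095·105.62)²) = √(4993.674511 + 4144.190838) = 95.5922 km
  M3: √((-0.3420·111.32)² + (-0.3109·105.62)²) = √(1449.434544 + 1078.285513) = 50.2764 km
  → nearest: M1 (29.1591 km)
Q3 at 18.4313°N, 97.8172°W:
  M1: √((0.2285·111.32)² + (0.2277·105.62)²) = √(647.021637 + 578.386820) = 35.0058 km
  M2: √((-0.2081·111.32)² + (-0.5623·105.62)²) = √(536.649286 + 3527.187066) = 63.7482 km
  M3: √((0.0847·111.32)² + (-0.2637·105.62)²) = √(88.902345 + 775.733570) = 29.4047 km
  → nearest: M3 (29.4047 km)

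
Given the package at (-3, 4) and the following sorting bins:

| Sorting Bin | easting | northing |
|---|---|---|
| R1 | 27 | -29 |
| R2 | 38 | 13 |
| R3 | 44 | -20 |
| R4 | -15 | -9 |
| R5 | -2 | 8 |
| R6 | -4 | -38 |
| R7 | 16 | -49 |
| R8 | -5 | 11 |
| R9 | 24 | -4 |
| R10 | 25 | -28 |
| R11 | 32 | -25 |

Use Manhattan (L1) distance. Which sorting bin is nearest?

R5

Distances from (-3, 4):
R1: 63
R2: 50
R3: 71
R4: 25
R5: 5
R6: 43
R7: 72
R8: 9
R9: 35
R10: 60
R11: 64
Minimum: R5 at 5.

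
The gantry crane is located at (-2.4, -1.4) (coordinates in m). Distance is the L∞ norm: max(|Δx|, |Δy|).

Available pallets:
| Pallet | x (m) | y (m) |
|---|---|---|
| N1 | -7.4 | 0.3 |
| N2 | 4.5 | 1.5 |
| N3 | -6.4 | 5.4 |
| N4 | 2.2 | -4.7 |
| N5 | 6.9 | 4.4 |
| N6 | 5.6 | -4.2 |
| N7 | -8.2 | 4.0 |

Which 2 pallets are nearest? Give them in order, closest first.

N4, N1

Distances from (-2.4, -1.4):
N1: 5.0 m
N2: 6.9 m
N3: 6.8 m
N4: 4.6 m
N5: 9.3 m
N6: 8.0 m
N7: 5.8 m
Sorted: N4 (4.6 m) < N1 (5.0 m) < N7 (5.8 m) < N3 (6.8 m) < …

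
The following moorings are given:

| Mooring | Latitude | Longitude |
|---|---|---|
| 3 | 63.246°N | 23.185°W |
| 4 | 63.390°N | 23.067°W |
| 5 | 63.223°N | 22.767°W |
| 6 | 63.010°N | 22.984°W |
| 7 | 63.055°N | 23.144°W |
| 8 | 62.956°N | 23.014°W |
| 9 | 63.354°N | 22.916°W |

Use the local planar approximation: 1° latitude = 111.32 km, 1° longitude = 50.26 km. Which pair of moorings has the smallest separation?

6 and 8

Pairwise distances:
3–4: √((0.144·111.32)² + (0.118·50.26)²) = √(256.96346 + 35.17297) = 17.092 km
3–5: √((-0.023·111.32)² + (0.418·50.26)²) = √(6.55544 + 441.36464) = 21.164 km
3–6: √((-0.236·111.32)² + (0.201·50.26)²) = √(690.19276 + 102.05566) = 28.147 km
3–7: √((-0.191·111.32)² + (0.041·50.26)²) = √(452.07775 + 4.24632) = 21.362 km
3–8: √((-0.290·111.32)² + (0.171·50.26)²) = √(1042.17918 + 73.86474) = 33.407 km
3–9: √((0.108·111.32)² + (0.269·50.26)²) = √(144.54195 + 182.78878) = 18.092 km
4–5: √((-0.167·111.32)² + (0.300·50.26)²) = √(345.60446 + 227.34608) = 23.936 km
4–6: √((-0.380·111.32)² + (0.083·50.26)²) = √(1789.42536 + 17.40208) = 42.507 km
4–7: √((-0.335·111.32)² + (-0.077·50.26)²) = √(1390.70818 + 14.97705) = 37.492 km
4–8: √((-0.434·111.32)² + (0.053·50.26)²) = √(2334.13437 + 7.09572) = 48.386 km
4–9: √((-0.036·111.32)² + (0.151·50.26)²) = √(16.06022 + 57.59687) = 8.582 km
5–6: √((-0.213·111.32)² + (-0.217·50.26)²) = √(562.21911 + 118.95000) = 26.099 km
5–7: √((-0.168·111.32)² + (-0.377·50.26)²) = √(349.75583 + 359.02746) = 26.623 km
5–8: √((-0.267·111.32)² + (-0.247·50.26)²) = √(883.42344 + 154.11286) = 32.211 km
5–9: √((0.131·111.32)² + (-0.149·50.26)²) = √(212.66156 + 56.08123) = 16.393 km
6–7: √((0.045·111.32)² + (-0.160·50.26)²) = √(25.09409 + 64.66733) = 9.474 km
6–8: √((-0.054·111.32)² + (-0.030·50.26)²) = √(36.13549 + 2.27346) = 6.197 km
6–9: √((0.344·111.32)² + (0.068·50.26)²) = √(1466.43656 + 11.68054) = 38.446 km
7–8: √((-0.099·111.32)² + (0.130·50.26)²) = √(121.45539 + 42.69054) = 12.812 km
7–9: √((0.299·111.32)² + (0.228·50.26)²) = √(1107.86992 + 131.31510) = 35.202 km
8–9: √((0.398·111.32)² + (0.098·50.26)²) = √(1962.96492 + 24.26035) = 44.578 km
Closest pair: 6–8 at 6.197 km.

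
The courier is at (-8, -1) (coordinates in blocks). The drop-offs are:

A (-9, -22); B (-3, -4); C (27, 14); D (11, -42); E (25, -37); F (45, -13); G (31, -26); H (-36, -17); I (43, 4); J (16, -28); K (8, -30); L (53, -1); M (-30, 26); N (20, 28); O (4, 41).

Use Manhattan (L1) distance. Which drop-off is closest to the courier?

Distances from (-8, -1):
A: |-1| + |-21| = 1 + 21 = 22 blocks
B: |5| + |-3| = 5 + 3 = 8 blocks
C: |35| + |15| = 35 + 15 = 50 blocks
D: |19| + |-41| = 19 + 41 = 60 blocks
E: |33| + |-36| = 33 + 36 = 69 blocks
F: |53| + |-12| = 53 + 12 = 65 blocks
G: |39| + |-25| = 39 + 25 = 64 blocks
H: |-28| + |-16| = 28 + 16 = 44 blocks
I: |51| + |5| = 51 + 5 = 56 blocks
J: |24| + |-27| = 24 + 27 = 51 blocks
K: |16| + |-29| = 16 + 29 = 45 blocks
L: |61| + |0| = 61 + 0 = 61 blocks
M: |-22| + |27| = 22 + 27 = 49 blocks
N: |28| + |29| = 28 + 29 = 57 blocks
O: |12| + |42| = 12 + 42 = 54 blocks
Minimum: B at 8 blocks.

B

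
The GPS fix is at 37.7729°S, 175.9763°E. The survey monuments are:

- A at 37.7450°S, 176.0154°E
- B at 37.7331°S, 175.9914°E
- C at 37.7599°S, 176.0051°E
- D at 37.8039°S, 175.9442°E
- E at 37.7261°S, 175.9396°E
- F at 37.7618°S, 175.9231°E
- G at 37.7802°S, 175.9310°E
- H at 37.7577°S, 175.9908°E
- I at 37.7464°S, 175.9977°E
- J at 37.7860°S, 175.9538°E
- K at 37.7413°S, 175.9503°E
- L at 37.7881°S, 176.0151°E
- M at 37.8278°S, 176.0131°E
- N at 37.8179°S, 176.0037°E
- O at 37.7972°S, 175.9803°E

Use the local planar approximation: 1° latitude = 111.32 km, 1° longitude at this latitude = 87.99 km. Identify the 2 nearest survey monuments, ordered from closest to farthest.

Distances from 37.7729°S, 175.9763°E:
A: √((0.0279·111.32)² + (0.0391·87.99)²) = √(9.646168 + 11.836414) = 4.6349 km
B: √((0.0398·111.32)² + (0.0151·87.99)²) = √(19.629649 + 1.765308) = 4.6255 km
C: √((0.0130·111.32)² + (0.0288·87.99)²) = √(2.094272 + 6.421724) = 2.9182 km
D: √((-0.0310·111.32)² + (-0.0321·87.99)²) = √(11.908849 + 7.977682) = 4.4594 km
E: √((0.0468·111.32)² + (-0.0367·87.99)²) = √(27.141766 + 10.427946) = 6.1294 km
F: √((0.0111·111.32)² + (-0.0532·87.99)²) = √(1.526836 + 21.912398) = 4.8414 km
G: √((-0.0073·111.32)² + (-0.0453·87.99)²) = √(0.660377 + 15.887773) = 4.0679 km
H: √((0.0152·111.32)² + (0.0145·87.99)²) = √(2.863081 + 1.627806) = 2.1192 km
I: √((0.0265·111.32)² + (0.0214·87.99)²) = √(8.702382 + 3.545636) = 3.4997 km
J: √((-0.0131·111.32)² + (-0.0225·87.99)²) = √(2.126616 + 3.919509) = 2.4589 km
K: √((0.0316·111.32)² + (-0.0260·87.99)²) = √(12.374298 + 5.233754) = 4.1962 km
L: √((-0.0152·111.32)² + (0.0388·87.99)²) = √(2.863081 + 11.655478) = 3.8103 km
M: √((-0.0549·111.32)² + (0.0368·87.99)²) = √(37.350041 + 10.484851) = 6.9163 km
N: √((-0.0450·111.32)² + (0.0274·87.99)²) = √(25.094088 + 5.812564) = 5.5594 km
O: √((-0.0243·111.32)² + (0.0040·87.99)²) = √(7.317436 + 0.123876) = 2.7279 km
Sorted: H (2.1192 km) < J (2.4589 km) < O (2.7279 km) < C (2.9182 km) < …

H, J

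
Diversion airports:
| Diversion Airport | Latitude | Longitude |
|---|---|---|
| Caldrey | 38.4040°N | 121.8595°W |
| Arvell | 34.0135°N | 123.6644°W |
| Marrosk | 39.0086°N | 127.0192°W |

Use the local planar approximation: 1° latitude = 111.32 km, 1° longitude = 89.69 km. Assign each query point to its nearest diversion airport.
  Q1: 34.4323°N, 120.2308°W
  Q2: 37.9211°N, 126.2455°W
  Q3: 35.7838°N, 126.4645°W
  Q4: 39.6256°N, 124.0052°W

Q1→Arvell; Q2→Marrosk; Q3→Arvell; Q4→Caldrey

Q1 at 34.4323°N, 120.2308°W:
  Caldrey: 465.6366 km
  Arvell: 311.4685 km
  Marrosk: 793.8658 km
  → nearest: Arvell (311.4685 km)
Q2 at 37.9211°N, 126.2455°W:
  Caldrey: 397.0363 km
  Arvell: 492.7591 km
  Marrosk: 139.5387 km
  → nearest: Marrosk (139.5387 km)
Q3 at 35.7838°N, 126.4645°W:
  Caldrey: 505.6334 km
  Arvell: 319.2308 km
  Marrosk: 362.4158 km
  → nearest: Arvell (319.2308 km)
Q4 at 39.6256°N, 124.0052°W:
  Caldrey: 235.6460 km
  Arvell: 625.4863 km
  Marrosk: 278.9149 km
  → nearest: Caldrey (235.6460 km)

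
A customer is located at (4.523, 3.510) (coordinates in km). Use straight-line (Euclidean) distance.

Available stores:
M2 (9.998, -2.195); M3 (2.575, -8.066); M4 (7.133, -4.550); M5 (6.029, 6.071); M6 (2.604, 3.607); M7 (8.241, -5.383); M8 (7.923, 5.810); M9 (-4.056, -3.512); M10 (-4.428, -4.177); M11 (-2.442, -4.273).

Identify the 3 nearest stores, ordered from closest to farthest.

M6, M5, M8

Distances from (4.523, 3.510):
M2: 7.907 km
M3: 11.739 km
M4: 8.472 km
M5: 2.971 km
M6: 1.921 km
M7: 9.639 km
M8: 4.105 km
M9: 11.086 km
M10: 11.799 km
M11: 10.444 km
Sorted: M6 (1.921 km) < M5 (2.971 km) < M8 (4.105 km) < M2 (7.907 km) < M4 (8.472 km) < …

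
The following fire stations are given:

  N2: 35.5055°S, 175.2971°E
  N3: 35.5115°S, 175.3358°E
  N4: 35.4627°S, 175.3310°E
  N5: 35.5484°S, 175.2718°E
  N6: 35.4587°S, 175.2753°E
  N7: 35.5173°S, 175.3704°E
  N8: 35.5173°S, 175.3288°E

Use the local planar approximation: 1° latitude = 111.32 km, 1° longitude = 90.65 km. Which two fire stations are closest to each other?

Pairwise distances:
N3–N8: 0.9053 km
N2–N8: 3.1596 km
N3–N7: 3.2023 km
N2–N3: 3.5712 km
N7–N8: 3.7710 km
N4–N6: 5.0688 km
N2–N5: 5.2978 km
N3–N4: 5.4498 km
N2–N6: 5.5720 km
N2–N4: 5.6696 km
N4–N8: 6.0813 km
N5–N8: 6.2197 km
N2–N7: 6.7732 km
N4–N7: 7.0498 km
N3–N5: 7.1086 km
N3–N6: 8.0390 km
N6–N8: 8.1286 km
N5–N7: 9.5852 km
N5–N6: 9.9904 km
N6–N7: 10.8108 km
N4–N5: 10.9459 km
Closest pair: N3–N8 at 0.9053 km.

N3 and N8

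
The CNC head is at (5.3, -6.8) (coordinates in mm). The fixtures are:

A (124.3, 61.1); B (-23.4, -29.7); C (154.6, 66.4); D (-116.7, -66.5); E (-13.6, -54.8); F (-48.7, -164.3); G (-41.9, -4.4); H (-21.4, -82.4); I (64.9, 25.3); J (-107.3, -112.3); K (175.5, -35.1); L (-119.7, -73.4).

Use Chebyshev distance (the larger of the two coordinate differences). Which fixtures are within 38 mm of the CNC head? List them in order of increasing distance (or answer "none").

B

Distances from (5.3, -6.8):
A: 119.0 mm
B: 28.7 mm
C: 149.3 mm
D: 122.0 mm
E: 48.0 mm
F: 157.5 mm
G: 47.2 mm
H: 75.6 mm
I: 59.6 mm
J: 112.6 mm
K: 170.2 mm
L: 125.0 mm
Threshold 38 mm: B (28.7 mm) is within range.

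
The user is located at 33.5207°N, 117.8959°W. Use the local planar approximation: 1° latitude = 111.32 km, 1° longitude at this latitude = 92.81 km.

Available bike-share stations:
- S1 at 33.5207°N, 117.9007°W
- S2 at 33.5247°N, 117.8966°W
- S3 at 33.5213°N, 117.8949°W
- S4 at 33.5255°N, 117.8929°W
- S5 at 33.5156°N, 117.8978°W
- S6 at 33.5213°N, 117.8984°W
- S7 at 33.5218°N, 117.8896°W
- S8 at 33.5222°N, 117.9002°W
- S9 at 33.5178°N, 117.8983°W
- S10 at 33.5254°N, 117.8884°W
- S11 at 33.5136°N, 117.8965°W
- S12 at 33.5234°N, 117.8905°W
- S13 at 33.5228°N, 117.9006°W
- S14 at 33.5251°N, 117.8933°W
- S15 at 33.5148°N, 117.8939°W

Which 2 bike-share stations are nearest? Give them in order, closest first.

Distances from 33.5207°N, 117.8959°W:
S1: √((0.0000·111.32)² + (-0.0048·92.81)²) = √(0.000000 + 0.198460) = 0.4455 km
S2: √((0.0040·111.32)² + (-0.0007·92.81)²) = √(0.198274 + 0.004221) = 0.4500 km
S3: √((0.0006·111.32)² + (0.0010·92.81)²) = √(0.004461 + 0.008614) = 0.1143 km
S4: √((0.0048·111.32)² + (0.0030·92.81)²) = √(0.285515 + 0.077523) = 0.6025 km
S5: √((-0.0051·111.32)² + (-0.0019·92.81)²) = √(0.322320 + 0.031095) = 0.5945 km
S6: √((0.0006·111.32)² + (-0.0025·92.81)²) = √(0.004461 + 0.053836) = 0.2414 km
S7: √((0.0011·111.32)² + (0.0063·92.81)²) = √(0.014994 + 0.341878) = 0.5974 km
S8: √((0.0015·111.32)² + (-0.0043·92.81)²) = √(0.027882 + 0.159267) = 0.4326 km
S9: √((-0.0029·111.32)² + (-0.0024·92.81)²) = √(0.104218 + 0.049615) = 0.3922 km
S10: √((0.0047·111.32)² + (0.0075·92.81)²) = √(0.273742 + 0.484520) = 0.8708 km
S11: √((-0.0071·111.32)² + (-0.0006·92.81)²) = √(0.624688 + 0.003101) = 0.7923 km
S12: √((0.0027·111.32)² + (0.0054·92.81)²) = √(0.090339 + 0.251175) = 0.5844 km
S13: √((0.0021·111.32)² + (-0.0047·92.81)²) = √(0.054649 + 0.190277) = 0.4949 km
S14: √((0.0044·111.32)² + (0.0026·92.81)²) = √(0.239912 + 0.058229) = 0.5460 km
S15: √((-0.0059·111.32)² + (0.0020·92.81)²) = √(0.431370 + 0.034455) = 0.6825 km
Sorted: S3 (0.1143 km) < S6 (0.2414 km) < S9 (0.3922 km) < S8 (0.4326 km) < …

S3, S6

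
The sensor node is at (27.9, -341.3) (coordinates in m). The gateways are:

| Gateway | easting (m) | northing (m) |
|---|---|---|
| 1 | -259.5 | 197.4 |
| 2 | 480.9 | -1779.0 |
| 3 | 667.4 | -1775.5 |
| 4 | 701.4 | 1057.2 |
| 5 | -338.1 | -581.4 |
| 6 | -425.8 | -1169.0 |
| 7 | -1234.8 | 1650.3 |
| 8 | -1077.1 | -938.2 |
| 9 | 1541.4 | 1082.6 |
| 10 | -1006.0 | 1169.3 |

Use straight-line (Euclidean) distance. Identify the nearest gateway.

Distances from (27.9, -341.3):
1: 610.6 m
2: 1507.4 m
3: 1570.3 m
4: 1552.2 m
5: 437.7 m
6: 943.9 m
7: 2358.2 m
8: 1255.9 m
9: 2078.0 m
10: 1830.5 m
Minimum: 5 at 437.7 m.

5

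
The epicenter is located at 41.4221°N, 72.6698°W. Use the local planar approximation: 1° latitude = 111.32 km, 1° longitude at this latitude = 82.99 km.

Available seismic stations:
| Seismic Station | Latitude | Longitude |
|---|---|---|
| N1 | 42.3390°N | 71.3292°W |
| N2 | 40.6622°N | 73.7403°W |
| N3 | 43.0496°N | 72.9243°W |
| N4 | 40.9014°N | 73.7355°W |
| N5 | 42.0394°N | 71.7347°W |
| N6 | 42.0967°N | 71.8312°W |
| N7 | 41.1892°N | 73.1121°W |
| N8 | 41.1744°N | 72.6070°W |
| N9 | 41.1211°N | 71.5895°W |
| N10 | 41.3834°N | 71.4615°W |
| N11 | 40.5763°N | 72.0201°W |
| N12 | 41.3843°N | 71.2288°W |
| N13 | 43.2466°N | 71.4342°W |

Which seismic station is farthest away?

N13

Distances from 41.4221°N, 72.6698°W:
N1: 150.9839 km
N2: 122.6723 km
N3: 182.4003 km
N4: 105.7446 km
N5: 103.6557 km
N6: 102.3865 km
N7: 44.9393 km
N8: 28.0622 km
N9: 95.7110 km
N10: 100.3693 km
N11: 108.5001 km
N12: 119.6626 km
N13: 227.5213 km
Maximum: N13 at 227.5213 km.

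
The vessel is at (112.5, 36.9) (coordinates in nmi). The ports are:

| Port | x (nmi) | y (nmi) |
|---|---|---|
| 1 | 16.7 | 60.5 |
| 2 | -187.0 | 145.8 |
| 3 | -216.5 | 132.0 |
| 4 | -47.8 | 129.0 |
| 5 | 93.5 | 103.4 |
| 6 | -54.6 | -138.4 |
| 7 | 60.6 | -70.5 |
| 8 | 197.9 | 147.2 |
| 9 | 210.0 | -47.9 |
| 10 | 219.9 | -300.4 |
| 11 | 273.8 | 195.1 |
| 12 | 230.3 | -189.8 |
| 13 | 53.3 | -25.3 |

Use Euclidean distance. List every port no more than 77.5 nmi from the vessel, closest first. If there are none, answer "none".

Distances from (112.5, 36.9):
1: √((-95.8)² + (23.6)²) = √(9177.640 + 556.960) = 98.7 nmi
2: √((-299.5)² + (108.9)²) = √(89700.250 + 11859.210) = 318.7 nmi
3: √((-329.0)² + (95.1)²) = √(108241.000 + 9044.010) = 342.5 nmi
4: √((-160.3)² + (92.1)²) = √(25696.090 + 8482.410) = 184.9 nmi
5: √((-19.0)² + (66.5)²) = √(361.000 + 4422.250) = 69.2 nmi
6: √((-167.1)² + (-175.3)²) = √(27922.410 + 30730.090) = 242.2 nmi
7: √((-51.9)² + (-107.4)²) = √(2693.610 + 11534.760) = 119.3 nmi
8: √((85.4)² + (110.3)²) = √(7293.160 + 12166.090) = 139.5 nmi
9: √((97.5)² + (-84.8)²) = √(9506.250 + 7191.040) = 129.2 nmi
10: √((107.4)² + (-337.3)²) = √(11534.760 + 113771.290) = 354.0 nmi
11: √((161.3)² + (158.2)²) = √(26017.690 + 25027.240) = 225.9 nmi
12: √((117.8)² + (-226.7)²) = √(13876.840 + 51392.890) = 255.5 nmi
13: √((-59.2)² + (-62.2)²) = √(3504.640 + 3868.840) = 85.9 nmi
Threshold 77.5 nmi: 5 (69.2 nmi) is within range.

5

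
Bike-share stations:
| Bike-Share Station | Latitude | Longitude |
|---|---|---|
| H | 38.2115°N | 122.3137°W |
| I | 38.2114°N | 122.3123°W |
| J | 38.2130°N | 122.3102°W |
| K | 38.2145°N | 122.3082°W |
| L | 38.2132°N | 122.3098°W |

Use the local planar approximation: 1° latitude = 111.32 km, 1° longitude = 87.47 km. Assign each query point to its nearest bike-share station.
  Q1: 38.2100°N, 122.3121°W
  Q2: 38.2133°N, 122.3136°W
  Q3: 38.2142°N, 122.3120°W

Q1 at 38.2100°N, 122.3121°W:
  H: 0.2179 km
  I: 0.1568 km
  J: 0.3730 km
  K: 0.6061 km
  L: 0.4091 km
  → nearest: I (0.1568 km)
Q2 at 38.2133°N, 122.3136°W:
  H: 0.2006 km
  I: 0.2401 km
  J: 0.2993 km
  K: 0.4909 km
  L: 0.3326 km
  → nearest: H (0.2006 km)
Q3 at 38.2142°N, 122.3120°W:
  H: 0.3353 km
  I: 0.3128 km
  J: 0.2065 km
  K: 0.3341 km
  L: 0.2223 km
  → nearest: J (0.2065 km)

Q1→I; Q2→H; Q3→J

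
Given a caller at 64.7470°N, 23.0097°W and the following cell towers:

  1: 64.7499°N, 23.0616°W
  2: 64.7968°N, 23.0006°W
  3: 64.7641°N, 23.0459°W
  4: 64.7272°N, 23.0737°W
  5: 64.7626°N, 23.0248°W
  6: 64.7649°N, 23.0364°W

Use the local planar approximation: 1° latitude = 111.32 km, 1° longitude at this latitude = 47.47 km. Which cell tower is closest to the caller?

Distances from 64.7470°N, 23.0097°W:
1: √((0.0029·111.32)² + (-0.0519·47.47)²) = √(0.104218 + 6.069783) = 2.4848 km
2: √((0.0498·111.32)² + (0.0091·47.47)²) = √(30.733009 + 0.186604) = 5.5605 km
3: √((0.0171·111.32)² + (-0.0362·47.47)²) = √(3.623586 + 2.952947) = 2.5645 km
4: √((-0.0198·111.32)² + (-0.0640·47.47)²) = √(4.858216 + 9.229930) = 3.7534 km
5: √((0.0156·111.32)² + (-0.0151·47.47)²) = √(3.015752 + 0.513798) = 1.8787 km
6: √((0.0179·111.32)² + (-0.0267·47.47)²) = √(3.970566 + 1.606427) = 2.3616 km
Minimum: 5 at 1.8787 km.

5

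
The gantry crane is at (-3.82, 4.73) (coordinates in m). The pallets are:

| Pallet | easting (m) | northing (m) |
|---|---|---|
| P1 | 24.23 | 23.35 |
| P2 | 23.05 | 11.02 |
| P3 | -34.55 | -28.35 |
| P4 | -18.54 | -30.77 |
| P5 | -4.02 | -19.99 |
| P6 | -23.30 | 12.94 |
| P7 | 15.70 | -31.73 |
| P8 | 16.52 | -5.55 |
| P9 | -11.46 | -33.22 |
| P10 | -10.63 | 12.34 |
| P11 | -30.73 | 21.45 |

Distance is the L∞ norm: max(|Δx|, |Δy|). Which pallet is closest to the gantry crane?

P10

Distances from (-3.82, 4.73):
P1: max(|28.05|, |18.62|) = 28.05 m
P2: max(|26.87|, |6.29|) = 26.87 m
P3: max(|-30.73|, |-33.08|) = 33.08 m
P4: max(|-14.72|, |-35.50|) = 35.50 m
P5: max(|-0.20|, |-24.72|) = 24.72 m
P6: max(|-19.48|, |8.21|) = 19.48 m
P7: max(|19.52|, |-36.46|) = 36.46 m
P8: max(|20.34|, |-10.28|) = 20.34 m
P9: max(|-7.64|, |-37.95|) = 37.95 m
P10: max(|-6.81|, |7.61|) = 7.61 m
P11: max(|-26.91|, |16.72|) = 26.91 m
Minimum: P10 at 7.61 m.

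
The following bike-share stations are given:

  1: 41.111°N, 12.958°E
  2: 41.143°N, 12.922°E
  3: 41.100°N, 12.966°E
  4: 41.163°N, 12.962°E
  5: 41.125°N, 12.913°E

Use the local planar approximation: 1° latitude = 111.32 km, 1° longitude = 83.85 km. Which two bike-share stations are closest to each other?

Pairwise distances:
1–3: √((-0.011·111.32)² + (0.008·83.85)²) = √(1.49945 + 0.44997) = 1.396 km
2–5: √((-0.018·111.32)² + (-0.009·83.85)²) = √(4.01505 + 0.56950) = 2.141 km
2–4: √((0.020·111.32)² + (0.040·83.85)²) = √(4.95686 + 11.24932) = 4.026 km
1–5: √((0.014·111.32)² + (-0.045·83.85)²) = √(2.42886 + 14.23742) = 4.082 km
1–2: √((0.032·111.32)² + (-0.036·83.85)²) = √(12.68955 + 9.11195) = 4.669 km
3–5: √((0.025·111.32)² + (-0.053·83.85)²) = √(7.74509 + 19.74958) = 5.244 km
1–4: √((0.052·111.32)² + (0.004·83.85)²) = √(33.50835 + 0.11249) = 5.798 km
4–5: √((-0.038·111.32)² + (-0.049·83.85)²) = √(17.89425 + 16.88100) = 5.897 km
2–3: √((-0.043·111.32)² + (0.044·83.85)²) = √(22.91307 + 13.61167) = 6.044 km
3–4: √((0.063·111.32)² + (-0.004·83.85)²) = √(49.18441 + 0.11249) = 7.021 km
Closest pair: 1–3 at 1.396 km.

1 and 3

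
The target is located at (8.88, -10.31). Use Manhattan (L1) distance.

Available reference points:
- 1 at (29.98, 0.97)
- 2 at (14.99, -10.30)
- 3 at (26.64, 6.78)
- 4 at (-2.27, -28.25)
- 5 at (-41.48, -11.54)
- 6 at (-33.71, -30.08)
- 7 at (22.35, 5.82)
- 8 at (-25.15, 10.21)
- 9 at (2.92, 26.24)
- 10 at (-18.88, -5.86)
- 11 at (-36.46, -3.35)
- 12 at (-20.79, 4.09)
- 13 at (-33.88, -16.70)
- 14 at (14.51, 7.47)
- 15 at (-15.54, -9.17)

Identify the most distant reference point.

Distances from (8.88, -10.31):
1: |21.10| + |11.28| = 21.10 + 11.28 = 32.38
2: |6.11| + |0.01| = 6.11 + 0.01 = 6.12
3: |17.76| + |17.09| = 17.76 + 17.09 = 34.85
4: |-11.15| + |-17.94| = 11.15 + 17.94 = 29.09
5: |-50.36| + |-1.23| = 50.36 + 1.23 = 51.59
6: |-42.59| + |-19.77| = 42.59 + 19.77 = 62.36
7: |13.47| + |16.13| = 13.47 + 16.13 = 29.60
8: |-34.03| + |20.52| = 34.03 + 20.52 = 54.55
9: |-5.96| + |36.55| = 5.96 + 36.55 = 42.51
10: |-27.76| + |4.45| = 27.76 + 4.45 = 32.21
11: |-45.34| + |6.96| = 45.34 + 6.96 = 52.30
12: |-29.67| + |14.40| = 29.67 + 14.40 = 44.07
13: |-42.76| + |-6.39| = 42.76 + 6.39 = 49.15
14: |5.63| + |17.78| = 5.63 + 17.78 = 23.41
15: |-24.42| + |1.14| = 24.42 + 1.14 = 25.56
Maximum: 6 at 62.36.

6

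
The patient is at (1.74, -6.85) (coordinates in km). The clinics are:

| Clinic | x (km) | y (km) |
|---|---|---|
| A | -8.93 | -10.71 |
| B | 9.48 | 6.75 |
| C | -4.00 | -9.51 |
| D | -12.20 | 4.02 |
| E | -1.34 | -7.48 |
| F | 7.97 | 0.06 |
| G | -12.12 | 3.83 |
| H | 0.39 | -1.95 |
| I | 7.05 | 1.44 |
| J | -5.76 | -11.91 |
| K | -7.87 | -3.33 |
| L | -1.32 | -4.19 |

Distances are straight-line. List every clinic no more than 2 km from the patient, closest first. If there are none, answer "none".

Distances from (1.74, -6.85):
A: √((-10.67)² + (-3.86)²) = √(113.8489 + 14.8996) = 11.35 km
B: √((7.74)² + (13.60)²) = √(59.9076 + 184.9600) = 15.65 km
C: √((-5.74)² + (-2.66)²) = √(32.9476 + 7.0756) = 6.33 km
D: √((-13.94)² + (10.87)²) = √(194.3236 + 118.1569) = 17.68 km
E: √((-3.08)² + (-0.63)²) = √(9.4864 + 0.3969) = 3.14 km
F: √((6.23)² + (6.91)²) = √(38.8129 + 47.7481) = 9.30 km
G: √((-13.86)² + (10.68)²) = √(192.0996 + 114.0624) = 17.50 km
H: √((-1.35)² + (4.90)²) = √(1.8225 + 24.0100) = 5.08 km
I: √((5.31)² + (8.29)²) = √(28.1961 + 68.7241) = 9.84 km
J: √((-7.50)² + (-5.06)²) = √(56.2500 + 25.6036) = 9.05 km
K: √((-9.61)² + (3.52)²) = √(92.3521 + 12.3904) = 10.23 km
L: √((-3.06)² + (2.66)²) = √(9.3636 + 7.0756) = 4.05 km
Threshold 2 km: none within range.

none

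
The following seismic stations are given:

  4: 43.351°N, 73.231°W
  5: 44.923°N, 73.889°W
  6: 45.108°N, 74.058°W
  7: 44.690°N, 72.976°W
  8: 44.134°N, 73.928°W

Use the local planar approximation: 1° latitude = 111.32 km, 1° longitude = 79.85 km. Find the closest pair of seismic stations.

Pairwise distances:
4–5: √((1.572·111.32)² + (-0.658·79.85)²) = √(30623.26402 + 2760.58821) = 182.712 km
4–6: √((1.757·111.32)² + (-0.827·79.85)²) = √(38255.15080 + 4360.74669) = 206.436 km
4–7: √((1.339·111.32)² + (0.255·79.85)²) = √(22218.13234 + 414.60086) = 150.442 km
4–8: √((0.783·111.32)² + (-0.697·79.85)²) = √(7597.48619 + 3097.52911) = 103.417 km
5–6: √((0.185·111.32)² + (-0.169·79.85)²) = √(424.12107 + 182.10558) = 24.622 km
5–7: √((-0.233·111.32)² + (0.913·79.85)²) = √(672.75702 + 5314.85470) = 77.380 km
5–8: √((-0.789·111.32)² + (-0.039·79.85)²) = √(7714.36888 + 9.69793) = 87.887 km
6–7: √((-0.418·111.32)² + (1.082·79.85)²) = √(2165.20469 + 7464.56257) = 98.131 km
6–8: √((-0.974·111.32)² + (0.130·79.85)²) = √(11756.12808 + 107.75478) = 108.921 km
7–8: √((-0.556·111.32)² + (-0.952·79.85)²) = √(3830.85733 + 5778.61470) = 98.028 km
Closest pair: 5–6 at 24.622 km.

5 and 6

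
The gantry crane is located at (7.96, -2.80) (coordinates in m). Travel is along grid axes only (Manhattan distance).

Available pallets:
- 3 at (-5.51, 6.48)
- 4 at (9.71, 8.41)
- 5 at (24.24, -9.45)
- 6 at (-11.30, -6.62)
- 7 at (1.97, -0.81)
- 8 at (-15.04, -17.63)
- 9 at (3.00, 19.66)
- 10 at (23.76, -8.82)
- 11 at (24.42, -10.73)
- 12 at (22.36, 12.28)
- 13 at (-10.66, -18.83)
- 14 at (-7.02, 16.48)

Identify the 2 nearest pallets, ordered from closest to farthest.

Distances from (7.96, -2.80):
3: |-13.47| + |9.28| = 13.47 + 9.28 = 22.75 m
4: |1.75| + |11.21| = 1.75 + 11.21 = 12.96 m
5: |16.28| + |-6.65| = 16.28 + 6.65 = 22.93 m
6: |-19.26| + |-3.82| = 19.26 + 3.82 = 23.08 m
7: |-5.99| + |1.99| = 5.99 + 1.99 = 7.98 m
8: |-23.00| + |-14.83| = 23.00 + 14.83 = 37.83 m
9: |-4.96| + |22.46| = 4.96 + 22.46 = 27.42 m
10: |15.80| + |-6.02| = 15.80 + 6.02 = 21.82 m
11: |16.46| + |-7.93| = 16.46 + 7.93 = 24.39 m
12: |14.40| + |15.08| = 14.40 + 15.08 = 29.48 m
13: |-18.62| + |-16.03| = 18.62 + 16.03 = 34.65 m
14: |-14.98| + |19.28| = 14.98 + 19.28 = 34.26 m
Sorted: 7 (7.98 m) < 4 (12.96 m) < 10 (21.82 m) < 3 (22.75 m) < …

7, 4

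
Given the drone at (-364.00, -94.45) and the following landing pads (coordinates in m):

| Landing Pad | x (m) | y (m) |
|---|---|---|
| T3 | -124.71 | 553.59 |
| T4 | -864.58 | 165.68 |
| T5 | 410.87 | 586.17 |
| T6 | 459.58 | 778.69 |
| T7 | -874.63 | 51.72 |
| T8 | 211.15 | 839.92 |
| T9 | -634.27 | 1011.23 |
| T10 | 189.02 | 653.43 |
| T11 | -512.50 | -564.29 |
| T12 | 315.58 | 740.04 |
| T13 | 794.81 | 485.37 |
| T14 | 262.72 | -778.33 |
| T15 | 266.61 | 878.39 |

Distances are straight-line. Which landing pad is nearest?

Distances from (-364.00, -94.45):
T3: 690.81 m
T4: 564.13 m
T5: 1031.34 m
T6: 1200.27 m
T7: 531.14 m
T8: 1097.20 m
T9: 1138.23 m
T10: 930.14 m
T11: 492.75 m
T12: 1076.20 m
T13: 1295.77 m
T14: 927.62 m
T15: 1159.35 m
Minimum: T11 at 492.75 m.

T11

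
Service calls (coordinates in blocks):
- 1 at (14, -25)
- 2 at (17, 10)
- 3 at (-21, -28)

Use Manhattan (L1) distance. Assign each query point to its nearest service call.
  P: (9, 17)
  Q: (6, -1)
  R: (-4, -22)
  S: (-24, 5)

P→2; Q→2; R→1; S→3

P at (9, 17):
  1: 47 blocks
  2: 15 blocks
  3: 75 blocks
  → nearest: 2 (15 blocks)
Q at (6, -1):
  1: 32 blocks
  2: 22 blocks
  3: 54 blocks
  → nearest: 2 (22 blocks)
R at (-4, -22):
  1: 21 blocks
  2: 53 blocks
  3: 23 blocks
  → nearest: 1 (21 blocks)
S at (-24, 5):
  1: 68 blocks
  2: 46 blocks
  3: 36 blocks
  → nearest: 3 (36 blocks)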